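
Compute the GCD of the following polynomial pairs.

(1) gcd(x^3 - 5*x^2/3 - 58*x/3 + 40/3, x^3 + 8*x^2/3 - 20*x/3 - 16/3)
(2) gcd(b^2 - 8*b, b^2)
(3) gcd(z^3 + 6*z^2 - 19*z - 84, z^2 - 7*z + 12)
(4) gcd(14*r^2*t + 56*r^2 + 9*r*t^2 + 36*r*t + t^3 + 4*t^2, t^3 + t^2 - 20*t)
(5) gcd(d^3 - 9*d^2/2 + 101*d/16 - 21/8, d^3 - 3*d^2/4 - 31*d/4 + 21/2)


(1) = x + 4
(2) = gcd(b*(b - 8), b^2) = b
(3) = z - 4
(4) = 1
(5) = gcd((d - 2)*(d - 7/4)*(d - 3/4), (d - 2)*(d - 7/4)*(d + 3)) = d^2 - 15*d/4 + 7/2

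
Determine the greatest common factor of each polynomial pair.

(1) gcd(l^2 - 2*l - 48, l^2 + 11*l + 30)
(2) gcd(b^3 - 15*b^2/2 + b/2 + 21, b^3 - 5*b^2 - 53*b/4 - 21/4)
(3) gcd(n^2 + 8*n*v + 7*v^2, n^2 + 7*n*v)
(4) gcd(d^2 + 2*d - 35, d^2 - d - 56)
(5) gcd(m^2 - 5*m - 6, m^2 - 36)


(1) = gcd((l - 8)*(l + 6), (l + 5)*(l + 6)) = l + 6
(2) = b^2 - 11*b/2 - 21/2
(3) = gcd((n + v)*(n + 7*v), n*(n + 7*v)) = n + 7*v
(4) = gcd((d - 5)*(d + 7), (d - 8)*(d + 7)) = d + 7
(5) = gcd((m - 6)*(m + 1), (m - 6)*(m + 6)) = m - 6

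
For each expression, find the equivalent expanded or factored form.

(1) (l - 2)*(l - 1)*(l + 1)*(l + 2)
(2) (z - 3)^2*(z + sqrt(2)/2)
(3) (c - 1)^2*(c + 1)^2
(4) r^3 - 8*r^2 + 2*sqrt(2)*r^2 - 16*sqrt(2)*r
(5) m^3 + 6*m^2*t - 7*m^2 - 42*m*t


(1) = l^4 - 5*l^2 + 4
(2) = z^3 - 6*z^2 + sqrt(2)*z^2/2 - 3*sqrt(2)*z + 9*z + 9*sqrt(2)/2
(3) = c^4 - 2*c^2 + 1
(4) = r*(r - 8)*(r + 2*sqrt(2))
(5) = m*(m - 7)*(m + 6*t)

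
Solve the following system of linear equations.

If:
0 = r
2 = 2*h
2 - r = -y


Then:
h = 1
r = 0
y = -2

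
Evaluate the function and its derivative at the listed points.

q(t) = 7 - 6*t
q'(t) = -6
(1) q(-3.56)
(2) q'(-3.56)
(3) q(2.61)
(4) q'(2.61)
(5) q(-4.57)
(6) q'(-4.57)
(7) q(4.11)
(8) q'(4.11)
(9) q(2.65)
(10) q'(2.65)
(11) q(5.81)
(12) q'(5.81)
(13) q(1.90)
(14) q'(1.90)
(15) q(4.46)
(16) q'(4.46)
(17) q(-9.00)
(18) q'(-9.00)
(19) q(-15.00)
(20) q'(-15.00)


(1) = 28.36
(2) = -6.00
(3) = -8.66
(4) = -6.00
(5) = 34.42
(6) = -6.00
(7) = -17.66
(8) = -6.00
(9) = -8.90
(10) = -6.00
(11) = -27.86
(12) = -6.00
(13) = -4.40
(14) = -6.00
(15) = -19.76
(16) = -6.00
(17) = 61.00
(18) = -6.00
(19) = 97.00
(20) = -6.00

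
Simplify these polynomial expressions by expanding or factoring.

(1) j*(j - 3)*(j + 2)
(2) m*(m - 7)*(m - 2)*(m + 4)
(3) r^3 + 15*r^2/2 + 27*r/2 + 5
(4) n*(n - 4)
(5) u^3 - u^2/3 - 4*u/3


(1) = j^3 - j^2 - 6*j
(2) = m^4 - 5*m^3 - 22*m^2 + 56*m
(3) = (r + 1/2)*(r + 2)*(r + 5)
(4) = n^2 - 4*n
(5) = u*(u - 4/3)*(u + 1)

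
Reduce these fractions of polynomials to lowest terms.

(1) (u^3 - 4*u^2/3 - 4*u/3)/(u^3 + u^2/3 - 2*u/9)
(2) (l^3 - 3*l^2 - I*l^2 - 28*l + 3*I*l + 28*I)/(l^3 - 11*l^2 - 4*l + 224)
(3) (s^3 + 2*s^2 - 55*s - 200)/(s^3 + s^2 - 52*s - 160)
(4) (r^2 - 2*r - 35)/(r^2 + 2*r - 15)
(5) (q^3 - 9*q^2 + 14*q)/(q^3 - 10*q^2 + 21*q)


(1) = (3*u - 6)/(3*u - 1)
(2) = (l - I)/(l - 8)
(3) = (s + 5)/(s + 4)
(4) = (r - 7)/(r - 3)
(5) = (q - 2)/(q - 3)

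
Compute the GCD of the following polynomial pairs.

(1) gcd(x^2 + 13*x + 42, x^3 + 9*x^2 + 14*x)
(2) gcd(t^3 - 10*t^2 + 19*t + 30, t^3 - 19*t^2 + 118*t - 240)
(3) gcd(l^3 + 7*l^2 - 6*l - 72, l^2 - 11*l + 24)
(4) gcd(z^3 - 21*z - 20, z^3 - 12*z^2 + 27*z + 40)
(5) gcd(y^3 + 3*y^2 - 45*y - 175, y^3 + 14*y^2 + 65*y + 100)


(1) = x + 7
(2) = t^2 - 11*t + 30
(3) = l - 3
(4) = gcd((z - 5)*(z + 1)*(z + 4), (z - 8)*(z - 5)*(z + 1)) = z^2 - 4*z - 5
(5) = gcd((y - 7)*(y + 5)^2, (y + 4)*(y + 5)^2) = y^2 + 10*y + 25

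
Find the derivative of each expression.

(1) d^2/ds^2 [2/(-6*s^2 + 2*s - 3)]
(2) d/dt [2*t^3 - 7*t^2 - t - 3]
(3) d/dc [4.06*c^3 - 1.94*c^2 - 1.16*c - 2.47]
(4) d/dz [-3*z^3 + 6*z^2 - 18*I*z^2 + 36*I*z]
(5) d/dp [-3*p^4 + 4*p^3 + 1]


(1) = 8*(18*s^2 - 6*s - 2*(6*s - 1)^2 + 9)/(6*s^2 - 2*s + 3)^3
(2) = 6*t^2 - 14*t - 1
(3) = 12.18*c^2 - 3.88*c - 1.16
(4) = -9*z^2 + z*(12 - 36*I) + 36*I
(5) = 12*p^2*(1 - p)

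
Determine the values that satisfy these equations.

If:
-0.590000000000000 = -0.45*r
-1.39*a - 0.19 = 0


Then:
a = -0.14
r = 1.31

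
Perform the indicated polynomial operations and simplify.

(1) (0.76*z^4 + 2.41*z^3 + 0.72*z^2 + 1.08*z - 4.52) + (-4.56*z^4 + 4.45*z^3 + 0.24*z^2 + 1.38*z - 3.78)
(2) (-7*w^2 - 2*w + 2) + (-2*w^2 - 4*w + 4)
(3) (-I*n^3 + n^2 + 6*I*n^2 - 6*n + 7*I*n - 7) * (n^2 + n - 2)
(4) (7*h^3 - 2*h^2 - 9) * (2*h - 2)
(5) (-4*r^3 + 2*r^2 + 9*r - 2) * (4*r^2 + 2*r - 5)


(1) = -3.8*z^4 + 6.86*z^3 + 0.96*z^2 + 2.46*z - 8.3
(2) = -9*w^2 - 6*w + 6
(3) = -I*n^5 + n^4 + 5*I*n^4 - 5*n^3 + 15*I*n^3 - 15*n^2 - 5*I*n^2 + 5*n - 14*I*n + 14
(4) = 14*h^4 - 18*h^3 + 4*h^2 - 18*h + 18
(5) = -16*r^5 + 60*r^3 - 49*r + 10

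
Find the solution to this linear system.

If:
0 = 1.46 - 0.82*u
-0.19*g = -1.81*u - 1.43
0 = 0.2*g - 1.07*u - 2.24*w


Then:
g = 24.49
u = 1.78
w = 1.34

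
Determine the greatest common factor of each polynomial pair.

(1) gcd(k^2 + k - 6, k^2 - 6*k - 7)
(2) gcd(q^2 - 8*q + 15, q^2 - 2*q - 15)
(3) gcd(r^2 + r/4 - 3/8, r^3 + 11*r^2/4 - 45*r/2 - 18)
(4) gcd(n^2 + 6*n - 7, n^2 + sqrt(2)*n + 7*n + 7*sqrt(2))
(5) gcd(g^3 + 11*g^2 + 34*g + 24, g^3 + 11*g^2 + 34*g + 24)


(1) = 1
(2) = q - 5
(3) = r + 3/4
(4) = n + 7
(5) = g^3 + 11*g^2 + 34*g + 24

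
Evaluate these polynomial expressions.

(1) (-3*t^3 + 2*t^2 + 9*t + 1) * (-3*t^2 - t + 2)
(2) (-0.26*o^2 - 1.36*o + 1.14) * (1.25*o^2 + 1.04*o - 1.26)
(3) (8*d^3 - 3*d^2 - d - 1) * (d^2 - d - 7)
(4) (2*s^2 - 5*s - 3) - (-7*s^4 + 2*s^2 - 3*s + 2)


(1) = 9*t^5 - 3*t^4 - 35*t^3 - 8*t^2 + 17*t + 2
(2) = -0.325*o^4 - 1.9704*o^3 + 0.3382*o^2 + 2.8992*o - 1.4364
(3) = 8*d^5 - 11*d^4 - 54*d^3 + 21*d^2 + 8*d + 7
(4) = 7*s^4 - 2*s - 5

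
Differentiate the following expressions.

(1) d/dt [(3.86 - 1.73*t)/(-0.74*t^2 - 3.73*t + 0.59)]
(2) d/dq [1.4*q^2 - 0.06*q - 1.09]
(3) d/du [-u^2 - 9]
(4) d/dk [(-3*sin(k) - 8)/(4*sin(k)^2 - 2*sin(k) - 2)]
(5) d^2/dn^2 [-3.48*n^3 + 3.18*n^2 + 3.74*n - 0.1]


(1) = (-1.2802*t^2 + 5.7128*t + 13.3771)/(0.5476*t^4 + 5.5204*t^3 + 13.0397*t^2 - 4.4014*t + 0.3481)
(2) = 2.8*q - 0.06
(3) = -2*u
(4) = (6*sin(k)^2 + 32*sin(k) - 5)*cos(k)/(2*(sin(k) - 1)^2*(2*sin(k) + 1)^2)
(5) = 6.36 - 20.88*n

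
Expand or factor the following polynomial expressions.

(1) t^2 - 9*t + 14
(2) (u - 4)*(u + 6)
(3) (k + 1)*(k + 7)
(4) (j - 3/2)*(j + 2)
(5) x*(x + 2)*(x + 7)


(1) = (t - 7)*(t - 2)
(2) = u^2 + 2*u - 24
(3) = k^2 + 8*k + 7
(4) = j^2 + j/2 - 3
(5) = x^3 + 9*x^2 + 14*x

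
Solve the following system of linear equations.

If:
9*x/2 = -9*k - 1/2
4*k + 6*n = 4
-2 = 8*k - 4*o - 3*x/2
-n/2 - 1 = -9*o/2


Then:
k = -53/610
n = 221/305
o = 277/915
x = 172/2745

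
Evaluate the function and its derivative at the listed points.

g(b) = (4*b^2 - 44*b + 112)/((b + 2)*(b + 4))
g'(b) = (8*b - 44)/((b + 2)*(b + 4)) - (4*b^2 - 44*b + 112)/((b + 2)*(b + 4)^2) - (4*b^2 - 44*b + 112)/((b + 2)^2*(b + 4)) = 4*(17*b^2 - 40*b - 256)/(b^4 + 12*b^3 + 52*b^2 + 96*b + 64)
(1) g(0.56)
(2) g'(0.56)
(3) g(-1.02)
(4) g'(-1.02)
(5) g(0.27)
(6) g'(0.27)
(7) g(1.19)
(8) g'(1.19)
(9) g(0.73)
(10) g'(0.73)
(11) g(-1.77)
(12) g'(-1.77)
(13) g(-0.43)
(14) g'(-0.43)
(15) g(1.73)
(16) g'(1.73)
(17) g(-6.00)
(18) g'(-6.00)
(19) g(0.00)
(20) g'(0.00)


(1) = 7.59
(2) = -8.02
(3) = 55.14
(4) = -92.63
(5) = 10.36
(6) = -11.31
(7) = 3.94
(8) = -4.08
(9) = 6.35
(10) = -6.62
(11) = 394.64
(12) = -2006.20
(13) = 23.49
(14) = -30.01
(15) = 2.24
(16) = -2.40
(17) = 65.00
(18) = 37.25
(19) = 14.00
(20) = -16.00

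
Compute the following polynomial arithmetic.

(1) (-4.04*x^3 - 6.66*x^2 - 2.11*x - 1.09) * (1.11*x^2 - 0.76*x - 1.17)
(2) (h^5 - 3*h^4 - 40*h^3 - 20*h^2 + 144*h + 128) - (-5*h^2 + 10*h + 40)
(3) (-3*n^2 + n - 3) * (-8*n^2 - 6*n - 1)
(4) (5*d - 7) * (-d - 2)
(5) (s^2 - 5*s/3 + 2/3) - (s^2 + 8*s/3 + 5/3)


(1) = -4.4844*x^5 - 4.3222*x^4 + 7.4463*x^3 + 8.1859*x^2 + 3.2971*x + 1.2753
(2) = h^5 - 3*h^4 - 40*h^3 - 15*h^2 + 134*h + 88
(3) = 24*n^4 + 10*n^3 + 21*n^2 + 17*n + 3
(4) = -5*d^2 - 3*d + 14
(5) = -13*s/3 - 1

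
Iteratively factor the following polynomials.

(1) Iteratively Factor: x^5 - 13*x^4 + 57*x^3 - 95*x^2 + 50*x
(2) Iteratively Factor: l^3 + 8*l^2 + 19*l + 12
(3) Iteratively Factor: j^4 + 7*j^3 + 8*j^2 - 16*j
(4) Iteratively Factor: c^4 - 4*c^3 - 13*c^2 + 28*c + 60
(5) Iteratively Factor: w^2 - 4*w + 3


(1) = (x - 5)*(x^4 - 8*x^3 + 17*x^2 - 10*x) = x*(x - 5)*(x^3 - 8*x^2 + 17*x - 10) = x*(x - 5)*(x - 2)*(x^2 - 6*x + 5) = x*(x - 5)*(x - 2)*(x - 1)*(x - 5)
(2) = (l + 4)*(l^2 + 4*l + 3) = (l + 3)*(l + 4)*(l + 1)
(3) = (j - 1)*(j^3 + 8*j^2 + 16*j) = j*(j - 1)*(j^2 + 8*j + 16) = j*(j - 1)*(j + 4)*(j + 4)
(4) = (c - 5)*(c^3 + c^2 - 8*c - 12) = (c - 5)*(c + 2)*(c^2 - c - 6) = (c - 5)*(c - 3)*(c + 2)*(c + 2)
(5) = (w - 3)*(w - 1)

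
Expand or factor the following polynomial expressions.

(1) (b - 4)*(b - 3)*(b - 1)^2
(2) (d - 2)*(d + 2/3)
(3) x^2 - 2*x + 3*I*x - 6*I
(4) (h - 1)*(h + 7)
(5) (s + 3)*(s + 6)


(1) = b^4 - 9*b^3 + 27*b^2 - 31*b + 12
(2) = d^2 - 4*d/3 - 4/3
(3) = (x - 2)*(x + 3*I)
(4) = h^2 + 6*h - 7
(5) = s^2 + 9*s + 18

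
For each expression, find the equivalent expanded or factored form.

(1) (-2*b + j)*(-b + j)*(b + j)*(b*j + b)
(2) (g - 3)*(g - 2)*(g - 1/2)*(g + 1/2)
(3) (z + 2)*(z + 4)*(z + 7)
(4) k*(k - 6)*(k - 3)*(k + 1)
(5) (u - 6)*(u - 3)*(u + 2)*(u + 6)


(1) = 2*b^4*j + 2*b^4 - b^3*j^2 - b^3*j - 2*b^2*j^3 - 2*b^2*j^2 + b*j^4 + b*j^3
(2) = g^4 - 5*g^3 + 23*g^2/4 + 5*g/4 - 3/2
(3) = z^3 + 13*z^2 + 50*z + 56
(4) = k^4 - 8*k^3 + 9*k^2 + 18*k
(5) = u^4 - u^3 - 42*u^2 + 36*u + 216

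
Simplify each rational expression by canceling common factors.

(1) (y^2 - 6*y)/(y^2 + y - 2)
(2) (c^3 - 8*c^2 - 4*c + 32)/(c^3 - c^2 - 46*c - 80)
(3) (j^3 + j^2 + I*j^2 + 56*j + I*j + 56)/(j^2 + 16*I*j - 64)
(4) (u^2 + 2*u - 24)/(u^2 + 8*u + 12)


(1) = (y^2 - 6*y)/(y^2 + y - 2)
(2) = (c - 2)/(c + 5)
(3) = (j^2 + j*(1 - 7*I) - 7*I)/(j + 8*I)
(4) = (u - 4)/(u + 2)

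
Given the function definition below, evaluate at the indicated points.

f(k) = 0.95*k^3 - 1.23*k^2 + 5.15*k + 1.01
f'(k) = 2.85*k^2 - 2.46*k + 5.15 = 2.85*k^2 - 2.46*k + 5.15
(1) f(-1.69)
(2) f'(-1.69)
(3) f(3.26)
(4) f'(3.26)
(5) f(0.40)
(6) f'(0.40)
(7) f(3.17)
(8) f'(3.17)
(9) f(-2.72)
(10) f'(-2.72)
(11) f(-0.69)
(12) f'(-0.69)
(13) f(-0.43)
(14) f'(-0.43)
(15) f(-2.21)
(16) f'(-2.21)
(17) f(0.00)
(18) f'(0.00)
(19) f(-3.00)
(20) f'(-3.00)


(1) = -15.79
(2) = 17.45
(3) = 37.64
(4) = 27.42
(5) = 2.93
(6) = 4.62
(7) = 35.24
(8) = 25.99
(9) = -41.22
(10) = 32.93
(11) = -3.44
(12) = 8.20
(13) = -1.51
(14) = 6.73
(15) = -26.63
(16) = 24.51
(17) = 1.01
(18) = 5.15
(19) = -51.16
(20) = 38.18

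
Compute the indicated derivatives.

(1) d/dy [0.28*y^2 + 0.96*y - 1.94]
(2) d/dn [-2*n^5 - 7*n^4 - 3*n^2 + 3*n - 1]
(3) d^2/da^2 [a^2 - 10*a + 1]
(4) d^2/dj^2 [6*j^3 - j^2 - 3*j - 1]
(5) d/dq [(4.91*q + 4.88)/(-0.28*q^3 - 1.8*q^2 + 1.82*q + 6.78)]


(1) = 0.56*y + 0.96
(2) = -10*n^4 - 28*n^3 - 6*n + 3
(3) = 2
(4) = 36*j - 2
(5) = (2.7496*q^3 + 12.9372*q^2 + 17.568*q + 24.4082)/(0.0784*q^6 + 1.008*q^5 + 2.2208*q^4 - 10.3488*q^3 - 21.0956*q^2 + 24.6792*q + 45.9684)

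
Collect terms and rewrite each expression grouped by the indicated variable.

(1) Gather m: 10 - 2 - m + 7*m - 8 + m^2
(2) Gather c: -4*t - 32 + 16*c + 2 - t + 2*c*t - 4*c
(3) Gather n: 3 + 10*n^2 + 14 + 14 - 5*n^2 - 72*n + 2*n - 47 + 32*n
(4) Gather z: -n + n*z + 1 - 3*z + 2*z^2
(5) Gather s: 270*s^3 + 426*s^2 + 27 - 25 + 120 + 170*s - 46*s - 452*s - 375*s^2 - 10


(1) = m^2 + 6*m
(2) = c*(2*t + 12) - 5*t - 30
(3) = 5*n^2 - 38*n - 16
(4) = -n + 2*z^2 + z*(n - 3) + 1
(5) = 270*s^3 + 51*s^2 - 328*s + 112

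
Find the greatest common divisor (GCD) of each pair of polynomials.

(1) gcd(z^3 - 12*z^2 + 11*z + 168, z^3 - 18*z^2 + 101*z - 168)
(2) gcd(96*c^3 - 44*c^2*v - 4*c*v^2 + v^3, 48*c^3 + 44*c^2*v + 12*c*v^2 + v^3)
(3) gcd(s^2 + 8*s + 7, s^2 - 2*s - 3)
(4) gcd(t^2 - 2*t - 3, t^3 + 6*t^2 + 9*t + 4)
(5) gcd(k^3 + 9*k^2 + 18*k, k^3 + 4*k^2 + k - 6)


(1) = z^2 - 15*z + 56
(2) = 6*c + v
(3) = gcd((s + 1)*(s + 7), (s - 3)*(s + 1)) = s + 1
(4) = t + 1
(5) = k + 3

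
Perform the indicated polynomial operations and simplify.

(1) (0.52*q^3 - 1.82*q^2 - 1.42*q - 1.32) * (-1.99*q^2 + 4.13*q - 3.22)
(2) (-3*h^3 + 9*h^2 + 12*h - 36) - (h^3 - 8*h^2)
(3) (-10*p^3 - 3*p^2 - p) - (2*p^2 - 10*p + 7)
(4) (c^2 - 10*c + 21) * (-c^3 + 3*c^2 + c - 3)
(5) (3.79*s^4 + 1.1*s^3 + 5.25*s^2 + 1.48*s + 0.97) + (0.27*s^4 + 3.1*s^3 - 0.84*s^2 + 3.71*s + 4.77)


(1) = -1.0348*q^5 + 5.7694*q^4 - 6.3652*q^3 + 2.6226*q^2 - 0.8792*q + 4.2504
(2) = -4*h^3 + 17*h^2 + 12*h - 36
(3) = -10*p^3 - 5*p^2 + 9*p - 7
(4) = -c^5 + 13*c^4 - 50*c^3 + 50*c^2 + 51*c - 63
(5) = 4.06*s^4 + 4.2*s^3 + 4.41*s^2 + 5.19*s + 5.74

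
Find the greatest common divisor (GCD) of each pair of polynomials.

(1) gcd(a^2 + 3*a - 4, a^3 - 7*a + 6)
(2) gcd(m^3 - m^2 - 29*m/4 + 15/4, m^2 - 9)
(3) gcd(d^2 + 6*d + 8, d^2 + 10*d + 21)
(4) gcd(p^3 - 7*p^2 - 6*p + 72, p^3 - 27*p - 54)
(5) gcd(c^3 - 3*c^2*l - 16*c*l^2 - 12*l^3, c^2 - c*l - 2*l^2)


(1) = gcd((a - 1)*(a + 4), (a - 2)*(a - 1)*(a + 3)) = a - 1
(2) = m - 3
(3) = gcd((d + 2)*(d + 4), (d + 3)*(d + 7)) = 1
(4) = gcd((p - 6)*(p - 4)*(p + 3), (p - 6)*(p + 3)^2) = p^2 - 3*p - 18
(5) = c + l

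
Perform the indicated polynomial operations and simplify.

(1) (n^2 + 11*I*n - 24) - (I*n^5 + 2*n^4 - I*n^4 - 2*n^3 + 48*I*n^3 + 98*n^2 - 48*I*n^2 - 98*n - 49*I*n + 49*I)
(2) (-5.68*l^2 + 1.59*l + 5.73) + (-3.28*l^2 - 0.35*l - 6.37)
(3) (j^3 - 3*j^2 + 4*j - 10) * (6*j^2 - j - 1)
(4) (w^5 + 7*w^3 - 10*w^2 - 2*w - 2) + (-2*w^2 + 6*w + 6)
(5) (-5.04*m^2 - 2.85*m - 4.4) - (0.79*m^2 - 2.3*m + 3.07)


(1) = -I*n^5 - 2*n^4 + I*n^4 + 2*n^3 - 48*I*n^3 - 97*n^2 + 48*I*n^2 + 98*n + 60*I*n - 24 - 49*I
(2) = -8.96*l^2 + 1.24*l - 0.64
(3) = 6*j^5 - 19*j^4 + 26*j^3 - 61*j^2 + 6*j + 10
(4) = w^5 + 7*w^3 - 12*w^2 + 4*w + 4
(5) = -5.83*m^2 - 0.55*m - 7.47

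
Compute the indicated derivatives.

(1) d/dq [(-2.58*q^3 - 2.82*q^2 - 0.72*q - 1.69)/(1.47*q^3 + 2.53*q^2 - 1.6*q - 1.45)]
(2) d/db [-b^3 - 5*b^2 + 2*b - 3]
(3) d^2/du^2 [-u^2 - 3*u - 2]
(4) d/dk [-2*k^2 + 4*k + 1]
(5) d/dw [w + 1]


(1) = (-2.382*q^4 + 10.3728*q^3 + 25.0095*q^2 + 16.7294*q - 1.66)/(2.1609*q^6 + 7.4382*q^5 + 1.6969*q^4 - 12.359*q^3 - 4.777*q^2 + 4.64*q + 2.1025)
(2) = -3*b^2 - 10*b + 2
(3) = -2
(4) = 4 - 4*k
(5) = 1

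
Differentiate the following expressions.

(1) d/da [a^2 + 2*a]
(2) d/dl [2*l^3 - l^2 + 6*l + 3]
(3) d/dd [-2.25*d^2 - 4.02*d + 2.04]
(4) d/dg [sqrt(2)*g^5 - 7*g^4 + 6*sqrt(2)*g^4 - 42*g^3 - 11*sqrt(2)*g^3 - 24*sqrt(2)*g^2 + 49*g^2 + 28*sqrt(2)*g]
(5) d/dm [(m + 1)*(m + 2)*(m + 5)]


(1) = 2*a + 2
(2) = 6*l^2 - 2*l + 6
(3) = -4.5*d - 4.02
(4) = 5*sqrt(2)*g^4 - 28*g^3 + 24*sqrt(2)*g^3 - 126*g^2 - 33*sqrt(2)*g^2 - 48*sqrt(2)*g + 98*g + 28*sqrt(2)
(5) = 3*m^2 + 16*m + 17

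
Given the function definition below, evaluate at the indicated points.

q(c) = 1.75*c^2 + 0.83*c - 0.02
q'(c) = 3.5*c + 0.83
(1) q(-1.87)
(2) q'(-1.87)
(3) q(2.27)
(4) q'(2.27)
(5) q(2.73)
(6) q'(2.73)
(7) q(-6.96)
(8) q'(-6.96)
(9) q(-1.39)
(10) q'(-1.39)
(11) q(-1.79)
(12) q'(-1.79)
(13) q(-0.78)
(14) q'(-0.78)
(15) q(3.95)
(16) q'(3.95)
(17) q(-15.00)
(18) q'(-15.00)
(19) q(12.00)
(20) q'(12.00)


(1) = 4.55
(2) = -5.71
(3) = 10.88
(4) = 8.78
(5) = 15.29
(6) = 10.38
(7) = 78.98
(8) = -23.53
(9) = 2.21
(10) = -4.03
(11) = 4.10
(12) = -5.44
(13) = 0.40
(14) = -1.90
(15) = 30.56
(16) = 14.66
(17) = 381.28
(18) = -51.67
(19) = 261.94
(20) = 42.83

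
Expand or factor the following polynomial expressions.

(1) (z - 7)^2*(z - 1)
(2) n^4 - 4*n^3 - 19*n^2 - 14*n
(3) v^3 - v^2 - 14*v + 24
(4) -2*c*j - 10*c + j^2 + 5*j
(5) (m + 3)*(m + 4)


(1) = z^3 - 15*z^2 + 63*z - 49
(2) = n*(n - 7)*(n + 1)*(n + 2)
(3) = (v - 3)*(v - 2)*(v + 4)
(4) = (-2*c + j)*(j + 5)
(5) = m^2 + 7*m + 12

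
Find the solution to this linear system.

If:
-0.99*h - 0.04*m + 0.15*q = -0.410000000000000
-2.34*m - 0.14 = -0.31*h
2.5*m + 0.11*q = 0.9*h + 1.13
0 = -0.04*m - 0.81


Then:
No Solution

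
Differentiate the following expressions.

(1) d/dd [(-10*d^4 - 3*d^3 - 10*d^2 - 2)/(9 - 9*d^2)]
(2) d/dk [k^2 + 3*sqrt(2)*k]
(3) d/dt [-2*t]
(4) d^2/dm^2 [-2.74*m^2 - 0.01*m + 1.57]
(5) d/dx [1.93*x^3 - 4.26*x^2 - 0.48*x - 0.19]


(1) = d*(20*d^4 + 3*d^3 - 40*d^2 - 9*d - 24)/(9*(d^4 - 2*d^2 + 1))
(2) = 2*k + 3*sqrt(2)
(3) = -2
(4) = -5.48000000000000
(5) = 5.79*x^2 - 8.52*x - 0.48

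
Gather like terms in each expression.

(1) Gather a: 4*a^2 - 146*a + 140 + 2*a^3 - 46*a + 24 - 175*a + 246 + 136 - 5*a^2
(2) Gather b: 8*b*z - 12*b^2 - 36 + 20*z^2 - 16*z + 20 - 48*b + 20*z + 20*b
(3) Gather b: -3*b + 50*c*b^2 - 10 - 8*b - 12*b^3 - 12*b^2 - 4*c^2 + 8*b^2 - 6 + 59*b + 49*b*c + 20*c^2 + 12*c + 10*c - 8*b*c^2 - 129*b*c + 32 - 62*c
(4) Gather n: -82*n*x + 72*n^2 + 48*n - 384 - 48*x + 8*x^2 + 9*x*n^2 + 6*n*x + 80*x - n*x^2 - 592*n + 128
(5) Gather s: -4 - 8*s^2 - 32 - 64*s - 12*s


(1) = 2*a^3 - a^2 - 367*a + 546
(2) = -12*b^2 + b*(8*z - 28) + 20*z^2 + 4*z - 16
(3) = -12*b^3 + b^2*(50*c - 4) + b*(-8*c^2 - 80*c + 48) + 16*c^2 - 40*c + 16
(4) = n^2*(9*x + 72) + n*(-x^2 - 76*x - 544) + 8*x^2 + 32*x - 256
(5) = -8*s^2 - 76*s - 36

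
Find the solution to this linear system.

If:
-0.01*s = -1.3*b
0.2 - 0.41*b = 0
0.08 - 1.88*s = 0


Then:
No Solution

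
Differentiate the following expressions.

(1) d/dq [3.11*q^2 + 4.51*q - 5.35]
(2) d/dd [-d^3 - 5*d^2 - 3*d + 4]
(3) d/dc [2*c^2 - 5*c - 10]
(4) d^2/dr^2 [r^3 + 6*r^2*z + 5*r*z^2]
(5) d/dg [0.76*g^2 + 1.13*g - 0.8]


(1) = 6.22*q + 4.51
(2) = -3*d^2 - 10*d - 3
(3) = 4*c - 5
(4) = 6*r + 12*z
(5) = 1.52*g + 1.13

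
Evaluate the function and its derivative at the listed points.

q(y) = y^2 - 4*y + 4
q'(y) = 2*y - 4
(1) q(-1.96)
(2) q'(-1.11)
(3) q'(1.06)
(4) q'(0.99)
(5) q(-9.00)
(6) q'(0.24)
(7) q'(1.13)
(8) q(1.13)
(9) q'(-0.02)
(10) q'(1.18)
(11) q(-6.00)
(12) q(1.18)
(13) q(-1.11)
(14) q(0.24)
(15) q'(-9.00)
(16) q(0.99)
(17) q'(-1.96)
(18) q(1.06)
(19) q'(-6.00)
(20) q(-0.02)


(1) = 15.68
(2) = -6.22
(3) = -1.88
(4) = -2.02
(5) = 121.00
(6) = -3.52
(7) = -1.74
(8) = 0.76
(9) = -4.04
(10) = -1.64
(11) = 64.00
(12) = 0.67
(13) = 9.67
(14) = 3.10
(15) = -22.00
(16) = 1.02
(17) = -7.92
(18) = 0.88
(19) = -16.00
(20) = 4.08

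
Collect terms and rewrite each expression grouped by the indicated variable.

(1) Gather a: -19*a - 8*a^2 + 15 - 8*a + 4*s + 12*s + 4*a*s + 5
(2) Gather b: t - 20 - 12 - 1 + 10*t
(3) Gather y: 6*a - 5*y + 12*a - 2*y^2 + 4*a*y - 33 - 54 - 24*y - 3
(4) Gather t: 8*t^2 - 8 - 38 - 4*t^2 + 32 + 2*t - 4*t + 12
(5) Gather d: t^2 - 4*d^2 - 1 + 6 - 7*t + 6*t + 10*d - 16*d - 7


(1) = -8*a^2 + a*(4*s - 27) + 16*s + 20
(2) = 11*t - 33
(3) = 18*a - 2*y^2 + y*(4*a - 29) - 90
(4) = 4*t^2 - 2*t - 2
(5) = -4*d^2 - 6*d + t^2 - t - 2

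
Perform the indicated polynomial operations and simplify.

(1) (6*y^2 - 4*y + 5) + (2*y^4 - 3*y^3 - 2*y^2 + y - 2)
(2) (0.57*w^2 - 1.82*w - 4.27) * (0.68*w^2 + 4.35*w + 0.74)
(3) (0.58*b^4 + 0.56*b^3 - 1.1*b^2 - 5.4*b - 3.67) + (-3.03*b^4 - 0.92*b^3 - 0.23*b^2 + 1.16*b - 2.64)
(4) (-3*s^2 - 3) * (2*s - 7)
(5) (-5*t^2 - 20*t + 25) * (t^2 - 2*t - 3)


(1) = 2*y^4 - 3*y^3 + 4*y^2 - 3*y + 3
(2) = 0.3876*w^4 + 1.2419*w^3 - 10.3988*w^2 - 19.9213*w - 3.1598
(3) = -2.45*b^4 - 0.36*b^3 - 1.33*b^2 - 4.24*b - 6.31
(4) = -6*s^3 + 21*s^2 - 6*s + 21
(5) = -5*t^4 - 10*t^3 + 80*t^2 + 10*t - 75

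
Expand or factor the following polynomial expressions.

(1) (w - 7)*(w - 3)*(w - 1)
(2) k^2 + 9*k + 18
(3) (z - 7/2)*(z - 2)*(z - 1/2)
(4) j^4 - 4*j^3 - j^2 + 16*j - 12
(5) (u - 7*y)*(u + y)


(1) = w^3 - 11*w^2 + 31*w - 21
(2) = (k + 3)*(k + 6)
(3) = z^3 - 6*z^2 + 39*z/4 - 7/2
(4) = (j - 3)*(j - 2)*(j - 1)*(j + 2)
(5) = u^2 - 6*u*y - 7*y^2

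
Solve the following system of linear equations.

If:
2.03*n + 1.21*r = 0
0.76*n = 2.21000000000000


Then:
n = 2.91
r = -4.88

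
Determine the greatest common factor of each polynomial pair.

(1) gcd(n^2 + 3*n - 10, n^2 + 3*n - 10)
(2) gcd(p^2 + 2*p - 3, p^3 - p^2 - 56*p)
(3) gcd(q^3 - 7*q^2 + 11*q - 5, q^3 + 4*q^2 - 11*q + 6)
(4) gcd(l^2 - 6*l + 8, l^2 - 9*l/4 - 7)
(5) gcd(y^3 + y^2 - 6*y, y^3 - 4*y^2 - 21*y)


(1) = gcd((n - 2)*(n + 5), (n - 2)*(n + 5)) = n^2 + 3*n - 10
(2) = 1
(3) = gcd((q - 5)*(q - 1)^2, (q - 1)^2*(q + 6)) = q^2 - 2*q + 1
(4) = l - 4
(5) = y^2 + 3*y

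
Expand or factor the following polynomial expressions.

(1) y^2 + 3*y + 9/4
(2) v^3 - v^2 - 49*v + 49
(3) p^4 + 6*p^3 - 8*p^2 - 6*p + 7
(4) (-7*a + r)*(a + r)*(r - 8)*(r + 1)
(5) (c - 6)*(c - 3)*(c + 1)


(1) = (y + 3/2)^2
(2) = (v - 7)*(v - 1)*(v + 7)
(3) = (p - 1)^2*(p + 1)*(p + 7)
(4) = -7*a^2*r^2 + 49*a^2*r + 56*a^2 - 6*a*r^3 + 42*a*r^2 + 48*a*r + r^4 - 7*r^3 - 8*r^2
(5) = c^3 - 8*c^2 + 9*c + 18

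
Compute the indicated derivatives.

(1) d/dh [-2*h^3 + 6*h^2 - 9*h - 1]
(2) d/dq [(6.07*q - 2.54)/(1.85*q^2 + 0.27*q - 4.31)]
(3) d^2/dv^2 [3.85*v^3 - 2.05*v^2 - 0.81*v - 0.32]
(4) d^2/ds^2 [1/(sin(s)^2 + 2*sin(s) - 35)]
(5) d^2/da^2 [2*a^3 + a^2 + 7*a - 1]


(1) = -6*h^2 + 12*h - 9
(2) = (-11.2295*q^2 + 9.398*q - 25.4759)/(3.4225*q^4 + 0.999*q^3 - 15.8741*q^2 - 2.3274*q + 18.5761)
(3) = 23.1*v - 4.1
(4) = 2*(-2*sin(s)^4 - 3*sin(s)^3 - 69*sin(s)^2 - 29*sin(s) + 39)/(sin(s)^2 + 2*sin(s) - 35)^3
(5) = 12*a + 2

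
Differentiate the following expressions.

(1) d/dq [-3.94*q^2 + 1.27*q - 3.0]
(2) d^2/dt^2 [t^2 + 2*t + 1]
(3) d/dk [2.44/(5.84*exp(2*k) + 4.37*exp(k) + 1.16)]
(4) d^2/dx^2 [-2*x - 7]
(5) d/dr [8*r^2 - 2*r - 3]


(1) = 1.27 - 7.88*q
(2) = 2
(3) = (-28.4992*exp(k) - 10.6628)*exp(k)/(5.84*exp(2*k) + 4.37*exp(k) + 1.16)^2
(4) = 0
(5) = 16*r - 2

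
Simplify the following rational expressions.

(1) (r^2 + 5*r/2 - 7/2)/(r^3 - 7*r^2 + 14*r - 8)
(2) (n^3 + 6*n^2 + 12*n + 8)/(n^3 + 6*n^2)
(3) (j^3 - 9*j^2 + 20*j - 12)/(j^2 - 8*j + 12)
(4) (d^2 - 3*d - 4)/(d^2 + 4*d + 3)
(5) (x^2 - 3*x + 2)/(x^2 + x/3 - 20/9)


(1) = (2*r + 7)/(2*r^2 - 12*r + 16)
(2) = (n^3 + 6*n^2 + 12*n + 8)/(n^3 + 6*n^2)
(3) = j - 1
(4) = (d - 4)/(d + 3)
(5) = (9*x^2 - 27*x + 18)/(9*x^2 + 3*x - 20)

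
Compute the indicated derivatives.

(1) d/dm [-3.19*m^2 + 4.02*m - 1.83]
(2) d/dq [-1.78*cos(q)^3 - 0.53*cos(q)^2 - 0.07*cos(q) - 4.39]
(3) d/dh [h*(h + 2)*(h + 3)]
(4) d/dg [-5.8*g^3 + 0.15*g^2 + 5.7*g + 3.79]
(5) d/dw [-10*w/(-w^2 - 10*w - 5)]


(1) = 4.02 - 6.38*m
(2) = (5.34*cos(q)^2 + 1.06*cos(q) + 0.07)*sin(q)
(3) = 3*h^2 + 10*h + 6
(4) = -17.4*g^2 + 0.3*g + 5.7
(5) = 10*(5 - w^2)/(w^4 + 20*w^3 + 110*w^2 + 100*w + 25)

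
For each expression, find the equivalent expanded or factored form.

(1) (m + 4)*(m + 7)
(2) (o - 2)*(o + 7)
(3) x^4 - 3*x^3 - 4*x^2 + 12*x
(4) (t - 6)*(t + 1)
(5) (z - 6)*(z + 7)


(1) = m^2 + 11*m + 28
(2) = o^2 + 5*o - 14
(3) = x*(x - 3)*(x - 2)*(x + 2)
(4) = t^2 - 5*t - 6
(5) = z^2 + z - 42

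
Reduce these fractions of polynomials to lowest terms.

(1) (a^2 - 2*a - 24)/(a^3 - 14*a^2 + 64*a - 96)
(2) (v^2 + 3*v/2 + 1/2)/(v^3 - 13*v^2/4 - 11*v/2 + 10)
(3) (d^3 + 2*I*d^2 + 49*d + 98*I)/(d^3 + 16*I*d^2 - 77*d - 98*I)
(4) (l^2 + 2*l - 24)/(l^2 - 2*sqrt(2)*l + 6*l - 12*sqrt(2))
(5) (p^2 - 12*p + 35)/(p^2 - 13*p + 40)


(1) = (a + 4)/(a^2 - 8*a + 16)
(2) = (4*v^2 + 6*v + 2)/(4*v^3 - 13*v^2 - 22*v + 40)
(3) = (d - 7*I)/(d + 7*I)
(4) = (l - 4)/(l - 2*sqrt(2))
(5) = (p - 7)/(p - 8)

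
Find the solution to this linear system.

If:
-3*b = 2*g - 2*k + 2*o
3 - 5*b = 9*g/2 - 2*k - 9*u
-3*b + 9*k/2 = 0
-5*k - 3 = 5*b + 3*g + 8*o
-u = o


Then:
b = -171/160
g = 39/160
k = -57/80
o = 207/320
u = -207/320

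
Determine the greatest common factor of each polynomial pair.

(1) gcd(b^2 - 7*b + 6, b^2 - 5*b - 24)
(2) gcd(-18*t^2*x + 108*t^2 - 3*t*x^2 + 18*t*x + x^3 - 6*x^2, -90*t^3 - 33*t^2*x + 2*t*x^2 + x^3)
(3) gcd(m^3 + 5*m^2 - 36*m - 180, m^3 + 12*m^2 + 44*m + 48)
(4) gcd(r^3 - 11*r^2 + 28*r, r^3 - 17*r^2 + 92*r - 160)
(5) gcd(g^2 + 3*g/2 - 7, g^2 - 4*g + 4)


(1) = gcd((b - 6)*(b - 1), (b - 8)*(b + 3)) = 1
(2) = -18*t^2 - 3*t*x + x^2
(3) = gcd((m - 6)*(m + 5)*(m + 6), (m + 2)*(m + 4)*(m + 6)) = m + 6
(4) = gcd(r*(r - 7)*(r - 4), (r - 8)*(r - 5)*(r - 4)) = r - 4
(5) = g - 2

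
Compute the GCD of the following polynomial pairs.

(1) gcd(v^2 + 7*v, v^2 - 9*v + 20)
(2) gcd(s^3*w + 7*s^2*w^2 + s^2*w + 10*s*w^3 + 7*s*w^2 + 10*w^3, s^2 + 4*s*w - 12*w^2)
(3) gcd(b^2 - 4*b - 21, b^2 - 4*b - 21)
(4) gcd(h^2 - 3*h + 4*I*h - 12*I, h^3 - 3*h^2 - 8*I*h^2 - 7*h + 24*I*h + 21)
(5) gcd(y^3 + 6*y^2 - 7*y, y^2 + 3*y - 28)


(1) = 1
(2) = gcd((s + 2*w)*(s + 5*w)*(s*w + w), (s - 2*w)*(s + 6*w)) = 1
(3) = b^2 - 4*b - 21
(4) = gcd((h - 3)*(h + 4*I), (h - 3)*(h - 7*I)*(h - I)) = h - 3
(5) = gcd(y*(y - 1)*(y + 7), (y - 4)*(y + 7)) = y + 7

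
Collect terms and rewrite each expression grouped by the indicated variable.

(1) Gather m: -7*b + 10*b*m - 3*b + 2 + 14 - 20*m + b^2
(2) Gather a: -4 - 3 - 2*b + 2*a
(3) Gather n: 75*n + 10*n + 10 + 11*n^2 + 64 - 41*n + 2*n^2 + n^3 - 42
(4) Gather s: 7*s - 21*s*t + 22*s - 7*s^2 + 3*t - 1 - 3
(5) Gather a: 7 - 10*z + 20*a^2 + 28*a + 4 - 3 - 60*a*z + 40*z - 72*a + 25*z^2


(1) = b^2 - 10*b + m*(10*b - 20) + 16
(2) = 2*a - 2*b - 7
(3) = n^3 + 13*n^2 + 44*n + 32
(4) = -7*s^2 + s*(29 - 21*t) + 3*t - 4
(5) = 20*a^2 + a*(-60*z - 44) + 25*z^2 + 30*z + 8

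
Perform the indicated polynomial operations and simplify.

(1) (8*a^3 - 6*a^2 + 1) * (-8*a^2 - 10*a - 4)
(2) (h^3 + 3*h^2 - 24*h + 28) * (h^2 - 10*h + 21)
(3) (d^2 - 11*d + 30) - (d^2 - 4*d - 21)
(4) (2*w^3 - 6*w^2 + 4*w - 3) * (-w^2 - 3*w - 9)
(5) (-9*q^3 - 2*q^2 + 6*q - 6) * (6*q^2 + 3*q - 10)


(1) = -64*a^5 - 32*a^4 + 28*a^3 + 16*a^2 - 10*a - 4
(2) = h^5 - 7*h^4 - 33*h^3 + 331*h^2 - 784*h + 588
(3) = 51 - 7*d
(4) = -2*w^5 - 4*w^3 + 45*w^2 - 27*w + 27
(5) = -54*q^5 - 39*q^4 + 120*q^3 + 2*q^2 - 78*q + 60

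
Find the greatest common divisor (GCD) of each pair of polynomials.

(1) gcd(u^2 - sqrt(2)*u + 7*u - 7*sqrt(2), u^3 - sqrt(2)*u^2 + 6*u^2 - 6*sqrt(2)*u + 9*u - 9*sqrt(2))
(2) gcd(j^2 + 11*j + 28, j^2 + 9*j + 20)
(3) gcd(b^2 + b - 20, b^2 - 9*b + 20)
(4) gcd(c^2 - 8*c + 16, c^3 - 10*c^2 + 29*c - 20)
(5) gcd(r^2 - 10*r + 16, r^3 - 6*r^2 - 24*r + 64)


(1) = gcd((u + 7)*(u - sqrt(2)), (u + 3)^2*(u - sqrt(2))) = u - sqrt(2)
(2) = j + 4
(3) = b - 4
(4) = gcd((c - 4)^2, (c - 5)*(c - 4)*(c - 1)) = c - 4
(5) = r^2 - 10*r + 16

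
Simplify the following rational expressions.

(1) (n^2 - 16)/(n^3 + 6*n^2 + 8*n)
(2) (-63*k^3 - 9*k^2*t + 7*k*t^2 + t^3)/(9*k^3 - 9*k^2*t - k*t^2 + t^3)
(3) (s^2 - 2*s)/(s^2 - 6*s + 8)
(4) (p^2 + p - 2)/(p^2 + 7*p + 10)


(1) = (n - 4)/(n^2 + 2*n)
(2) = (7*k + t)/(-k + t)
(3) = s/(s - 4)
(4) = (p - 1)/(p + 5)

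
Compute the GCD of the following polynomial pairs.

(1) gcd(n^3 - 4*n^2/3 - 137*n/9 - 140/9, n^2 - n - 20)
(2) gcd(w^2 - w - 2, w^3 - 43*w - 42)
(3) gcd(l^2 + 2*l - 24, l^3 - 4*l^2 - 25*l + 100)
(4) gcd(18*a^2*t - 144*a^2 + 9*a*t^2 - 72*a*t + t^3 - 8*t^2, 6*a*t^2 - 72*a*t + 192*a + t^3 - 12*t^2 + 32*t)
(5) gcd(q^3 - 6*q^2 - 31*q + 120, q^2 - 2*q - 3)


(1) = n - 5
(2) = w + 1
(3) = l - 4
(4) = gcd((3*a + t)*(6*a + t)*(t - 8), (6*a + t)*(t - 8)*(t - 4)) = 6*a*t - 48*a + t^2 - 8*t
(5) = q - 3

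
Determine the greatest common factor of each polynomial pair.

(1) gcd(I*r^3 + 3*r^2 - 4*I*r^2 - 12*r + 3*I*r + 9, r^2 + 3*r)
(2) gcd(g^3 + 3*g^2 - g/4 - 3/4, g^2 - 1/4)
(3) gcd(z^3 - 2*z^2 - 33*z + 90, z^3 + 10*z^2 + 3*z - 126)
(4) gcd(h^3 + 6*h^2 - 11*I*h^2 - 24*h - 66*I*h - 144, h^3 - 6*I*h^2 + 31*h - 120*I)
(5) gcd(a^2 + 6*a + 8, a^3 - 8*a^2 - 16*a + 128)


(1) = 1
(2) = g^2 - 1/4
(3) = z^2 + 3*z - 18
(4) = h^2 - 11*I*h - 24
(5) = gcd((a + 2)*(a + 4), (a - 8)*(a - 4)*(a + 4)) = a + 4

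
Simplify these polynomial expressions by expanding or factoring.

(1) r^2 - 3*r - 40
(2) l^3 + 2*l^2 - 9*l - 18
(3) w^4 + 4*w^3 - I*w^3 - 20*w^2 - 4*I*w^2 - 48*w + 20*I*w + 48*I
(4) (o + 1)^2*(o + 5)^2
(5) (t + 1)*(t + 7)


(1) = (r - 8)*(r + 5)
(2) = (l - 3)*(l + 2)*(l + 3)
(3) = (w - 4)*(w + 2)*(w + 6)*(w - I)
(4) = o^4 + 12*o^3 + 46*o^2 + 60*o + 25
(5) = t^2 + 8*t + 7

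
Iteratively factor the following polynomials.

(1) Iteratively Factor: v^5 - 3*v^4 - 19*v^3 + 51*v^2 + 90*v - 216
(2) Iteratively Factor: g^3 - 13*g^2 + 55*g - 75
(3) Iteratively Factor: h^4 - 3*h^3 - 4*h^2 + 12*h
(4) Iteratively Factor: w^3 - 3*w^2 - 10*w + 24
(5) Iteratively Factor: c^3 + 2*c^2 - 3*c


(1) = (v - 3)*(v^4 - 19*v^2 - 6*v + 72) = (v - 3)*(v + 3)*(v^3 - 3*v^2 - 10*v + 24) = (v - 4)*(v - 3)*(v + 3)*(v^2 + v - 6) = (v - 4)*(v - 3)*(v - 2)*(v + 3)*(v + 3)
(2) = (g - 5)*(g^2 - 8*g + 15) = (g - 5)^2*(g - 3)
(3) = (h)*(h^3 - 3*h^2 - 4*h + 12) = h*(h + 2)*(h^2 - 5*h + 6) = h*(h - 2)*(h + 2)*(h - 3)
(4) = (w - 4)*(w^2 + w - 6) = (w - 4)*(w - 2)*(w + 3)
(5) = (c)*(c^2 + 2*c - 3) = c*(c - 1)*(c + 3)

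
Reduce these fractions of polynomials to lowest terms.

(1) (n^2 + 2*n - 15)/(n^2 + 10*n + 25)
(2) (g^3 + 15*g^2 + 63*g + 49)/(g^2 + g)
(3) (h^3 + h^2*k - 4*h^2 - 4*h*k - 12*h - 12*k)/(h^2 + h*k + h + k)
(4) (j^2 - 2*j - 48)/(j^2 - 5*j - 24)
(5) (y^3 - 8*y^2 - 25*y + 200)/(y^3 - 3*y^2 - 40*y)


(1) = (n - 3)/(n + 5)
(2) = (g^2 + 14*g + 49)/g
(3) = (h^2 - 4*h - 12)/(h + 1)
(4) = (j + 6)/(j + 3)
(5) = (y - 5)/y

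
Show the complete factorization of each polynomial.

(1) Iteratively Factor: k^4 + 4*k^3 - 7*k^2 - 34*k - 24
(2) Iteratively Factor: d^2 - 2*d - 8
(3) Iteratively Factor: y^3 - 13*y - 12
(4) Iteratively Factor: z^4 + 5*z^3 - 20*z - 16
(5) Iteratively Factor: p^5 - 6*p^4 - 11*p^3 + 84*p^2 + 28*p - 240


(1) = (k + 2)*(k^3 + 2*k^2 - 11*k - 12) = (k + 2)*(k + 4)*(k^2 - 2*k - 3) = (k + 1)*(k + 2)*(k + 4)*(k - 3)
(2) = (d - 4)*(d + 2)
(3) = (y + 1)*(y^2 - y - 12) = (y - 4)*(y + 1)*(y + 3)
(4) = (z + 1)*(z^3 + 4*z^2 - 4*z - 16) = (z - 2)*(z + 1)*(z^2 + 6*z + 8) = (z - 2)*(z + 1)*(z + 4)*(z + 2)
(5) = (p - 5)*(p^4 - p^3 - 16*p^2 + 4*p + 48) = (p - 5)*(p + 2)*(p^3 - 3*p^2 - 10*p + 24) = (p - 5)*(p + 2)*(p + 3)*(p^2 - 6*p + 8) = (p - 5)*(p - 2)*(p + 2)*(p + 3)*(p - 4)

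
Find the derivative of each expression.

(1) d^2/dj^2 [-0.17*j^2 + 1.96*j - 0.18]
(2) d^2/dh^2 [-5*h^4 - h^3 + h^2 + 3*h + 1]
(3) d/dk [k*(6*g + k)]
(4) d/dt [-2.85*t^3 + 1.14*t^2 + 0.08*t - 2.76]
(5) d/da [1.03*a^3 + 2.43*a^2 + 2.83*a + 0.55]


(1) = -0.340000000000000
(2) = -60*h^2 - 6*h + 2
(3) = 6*g + 2*k
(4) = -8.55*t^2 + 2.28*t + 0.08
(5) = 3.09*a^2 + 4.86*a + 2.83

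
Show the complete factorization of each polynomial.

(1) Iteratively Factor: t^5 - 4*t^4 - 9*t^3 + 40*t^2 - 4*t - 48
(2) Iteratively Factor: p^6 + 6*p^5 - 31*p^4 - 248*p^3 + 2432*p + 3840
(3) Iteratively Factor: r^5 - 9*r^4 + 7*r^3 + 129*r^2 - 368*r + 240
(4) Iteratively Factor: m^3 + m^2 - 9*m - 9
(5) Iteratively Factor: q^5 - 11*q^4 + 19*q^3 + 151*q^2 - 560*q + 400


(1) = (t - 2)*(t^4 - 2*t^3 - 13*t^2 + 14*t + 24) = (t - 2)*(t + 1)*(t^3 - 3*t^2 - 10*t + 24) = (t - 2)^2*(t + 1)*(t^2 - t - 12) = (t - 2)^2*(t + 1)*(t + 3)*(t - 4)
(2) = (p + 4)*(p^5 + 2*p^4 - 39*p^3 - 92*p^2 + 368*p + 960) = (p + 4)^2*(p^4 - 2*p^3 - 31*p^2 + 32*p + 240) = (p - 5)*(p + 4)^2*(p^3 + 3*p^2 - 16*p - 48) = (p - 5)*(p + 4)^3*(p^2 - p - 12) = (p - 5)*(p + 3)*(p + 4)^3*(p - 4)
(3) = (r - 5)*(r^4 - 4*r^3 - 13*r^2 + 64*r - 48) = (r - 5)*(r - 1)*(r^3 - 3*r^2 - 16*r + 48) = (r - 5)*(r - 1)*(r + 4)*(r^2 - 7*r + 12) = (r - 5)*(r - 3)*(r - 1)*(r + 4)*(r - 4)
(4) = (m + 1)*(m^2 - 9) = (m - 3)*(m + 1)*(m + 3)
(5) = (q - 5)*(q^4 - 6*q^3 - 11*q^2 + 96*q - 80) = (q - 5)*(q - 4)*(q^3 - 2*q^2 - 19*q + 20) = (q - 5)^2*(q - 4)*(q^2 + 3*q - 4) = (q - 5)^2*(q - 4)*(q + 4)*(q - 1)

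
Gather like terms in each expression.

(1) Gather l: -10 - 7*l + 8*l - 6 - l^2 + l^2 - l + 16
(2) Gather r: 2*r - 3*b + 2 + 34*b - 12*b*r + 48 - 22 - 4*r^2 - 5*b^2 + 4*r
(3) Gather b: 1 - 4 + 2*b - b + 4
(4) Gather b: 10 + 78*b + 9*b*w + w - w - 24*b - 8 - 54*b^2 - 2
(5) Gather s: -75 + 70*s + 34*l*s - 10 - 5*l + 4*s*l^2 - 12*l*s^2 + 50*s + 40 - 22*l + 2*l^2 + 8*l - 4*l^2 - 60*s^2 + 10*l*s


(1) = 0
(2) = -5*b^2 + 31*b - 4*r^2 + r*(6 - 12*b) + 28
(3) = b + 1
(4) = -54*b^2 + b*(9*w + 54)
(5) = -2*l^2 - 19*l + s^2*(-12*l - 60) + s*(4*l^2 + 44*l + 120) - 45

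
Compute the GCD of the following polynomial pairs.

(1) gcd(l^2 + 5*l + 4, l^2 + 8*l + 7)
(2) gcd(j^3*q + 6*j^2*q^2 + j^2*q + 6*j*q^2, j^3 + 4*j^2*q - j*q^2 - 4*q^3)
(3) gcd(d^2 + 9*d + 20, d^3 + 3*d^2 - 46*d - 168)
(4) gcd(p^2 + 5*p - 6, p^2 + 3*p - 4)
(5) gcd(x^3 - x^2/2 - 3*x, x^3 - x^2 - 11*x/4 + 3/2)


(1) = gcd((l + 1)*(l + 4), (l + 1)*(l + 7)) = l + 1
(2) = gcd(j*(j + 6*q)*(j*q + q), (j - q)*(j + q)*(j + 4*q)) = 1
(3) = d + 4
(4) = gcd((p - 1)*(p + 6), (p - 1)*(p + 4)) = p - 1
(5) = gcd(x*(x - 2)*(x + 3/2), (x - 2)*(x - 1/2)*(x + 3/2)) = x^2 - x/2 - 3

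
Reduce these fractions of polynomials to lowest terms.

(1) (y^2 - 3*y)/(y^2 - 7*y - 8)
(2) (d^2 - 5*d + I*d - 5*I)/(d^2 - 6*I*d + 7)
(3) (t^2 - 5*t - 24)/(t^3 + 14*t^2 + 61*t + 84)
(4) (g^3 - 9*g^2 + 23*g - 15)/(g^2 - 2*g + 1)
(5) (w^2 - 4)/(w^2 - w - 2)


(1) = (y^2 - 3*y)/(y^2 - 7*y - 8)
(2) = (d - 5)/(d - 7*I)
(3) = (t - 8)/(t^2 + 11*t + 28)
(4) = (g^2 - 8*g + 15)/(g - 1)
(5) = (w + 2)/(w + 1)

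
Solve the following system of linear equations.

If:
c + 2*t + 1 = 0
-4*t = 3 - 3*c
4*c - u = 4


Then:
c = 1/5
t = -3/5
u = -16/5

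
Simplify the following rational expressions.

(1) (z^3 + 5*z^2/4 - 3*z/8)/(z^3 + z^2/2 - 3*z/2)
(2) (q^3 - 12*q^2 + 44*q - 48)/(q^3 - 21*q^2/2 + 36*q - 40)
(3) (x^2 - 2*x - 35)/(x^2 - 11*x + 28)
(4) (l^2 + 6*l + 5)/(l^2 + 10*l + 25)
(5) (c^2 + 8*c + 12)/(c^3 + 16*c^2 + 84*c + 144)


(1) = (4*z - 1)/(4*z - 4)
(2) = (2*q^2 - 16*q + 24)/(2*q^2 - 13*q + 20)
(3) = (x + 5)/(x - 4)
(4) = (l + 1)/(l + 5)
(5) = (c + 2)/(c^2 + 10*c + 24)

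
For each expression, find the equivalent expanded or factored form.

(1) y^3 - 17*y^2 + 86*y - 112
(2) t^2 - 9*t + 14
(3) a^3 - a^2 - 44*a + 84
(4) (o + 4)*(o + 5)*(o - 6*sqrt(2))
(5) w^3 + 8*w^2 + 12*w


(1) = (y - 8)*(y - 7)*(y - 2)
(2) = (t - 7)*(t - 2)
(3) = (a - 6)*(a - 2)*(a + 7)
(4) = o^3 - 6*sqrt(2)*o^2 + 9*o^2 - 54*sqrt(2)*o + 20*o - 120*sqrt(2)
(5) = w*(w + 2)*(w + 6)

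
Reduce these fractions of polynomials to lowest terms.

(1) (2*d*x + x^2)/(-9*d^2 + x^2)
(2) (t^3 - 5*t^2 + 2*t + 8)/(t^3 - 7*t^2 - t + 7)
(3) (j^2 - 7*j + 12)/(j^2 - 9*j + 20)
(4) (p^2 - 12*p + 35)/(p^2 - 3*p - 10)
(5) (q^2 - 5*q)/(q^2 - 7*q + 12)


(1) = (2*d*x + x^2)/(-9*d^2 + x^2)
(2) = (t^2 - 6*t + 8)/(t^2 - 8*t + 7)
(3) = (j - 3)/(j - 5)
(4) = (p - 7)/(p + 2)
(5) = (q^2 - 5*q)/(q^2 - 7*q + 12)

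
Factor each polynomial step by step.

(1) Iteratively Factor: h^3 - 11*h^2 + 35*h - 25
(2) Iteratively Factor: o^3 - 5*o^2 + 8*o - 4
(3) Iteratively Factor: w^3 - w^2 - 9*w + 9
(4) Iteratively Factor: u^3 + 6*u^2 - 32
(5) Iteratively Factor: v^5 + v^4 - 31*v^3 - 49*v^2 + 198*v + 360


(1) = (h - 1)*(h^2 - 10*h + 25) = (h - 5)*(h - 1)*(h - 5)
(2) = (o - 2)*(o^2 - 3*o + 2) = (o - 2)^2*(o - 1)
(3) = (w - 3)*(w^2 + 2*w - 3) = (w - 3)*(w + 3)*(w - 1)
(4) = (u - 2)*(u^2 + 8*u + 16) = (u - 2)*(u + 4)*(u + 4)
(5) = (v + 4)*(v^4 - 3*v^3 - 19*v^2 + 27*v + 90) = (v + 2)*(v + 4)*(v^3 - 5*v^2 - 9*v + 45) = (v + 2)*(v + 3)*(v + 4)*(v^2 - 8*v + 15) = (v - 5)*(v + 2)*(v + 3)*(v + 4)*(v - 3)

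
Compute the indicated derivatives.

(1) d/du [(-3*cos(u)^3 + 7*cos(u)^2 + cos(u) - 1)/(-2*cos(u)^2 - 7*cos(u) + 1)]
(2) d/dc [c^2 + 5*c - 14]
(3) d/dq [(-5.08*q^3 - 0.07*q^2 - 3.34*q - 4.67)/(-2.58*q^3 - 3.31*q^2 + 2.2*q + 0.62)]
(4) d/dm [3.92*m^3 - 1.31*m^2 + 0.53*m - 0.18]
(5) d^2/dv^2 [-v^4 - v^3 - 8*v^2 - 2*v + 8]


(1) = 2*(-3*cos(u)^4 - 21*cos(u)^3 + 28*cos(u)^2 - 5*cos(u) + 3)*sin(u)/(7*cos(u) + cos(2*u))^2
(2) = 2*c + 5
(3) = (16.6342*q^4 - 39.5864*q^3 - 56.804*q^2 - 31.0022*q + 8.2032)/(6.6564*q^6 + 17.0796*q^5 - 0.3959*q^4 - 17.7632*q^3 + 0.7356*q^2 + 2.728*q + 0.3844)
(4) = 11.76*m^2 - 2.62*m + 0.53
(5) = -12*v^2 - 6*v - 16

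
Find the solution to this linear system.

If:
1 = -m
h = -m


Then:
h = 1
m = -1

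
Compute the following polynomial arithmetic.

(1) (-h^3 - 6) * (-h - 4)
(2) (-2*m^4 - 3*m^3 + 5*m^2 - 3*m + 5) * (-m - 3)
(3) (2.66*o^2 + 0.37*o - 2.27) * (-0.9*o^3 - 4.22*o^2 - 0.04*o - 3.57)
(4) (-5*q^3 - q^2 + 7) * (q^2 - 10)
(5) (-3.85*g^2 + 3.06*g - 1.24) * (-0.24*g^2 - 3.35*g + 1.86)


(1) = h^4 + 4*h^3 + 6*h + 24
(2) = 2*m^5 + 9*m^4 + 4*m^3 - 12*m^2 + 4*m - 15
(3) = -2.394*o^5 - 11.5582*o^4 + 0.3752*o^3 + 0.0684*o^2 - 1.2301*o + 8.1039
(4) = -5*q^5 - q^4 + 50*q^3 + 17*q^2 - 70
(5) = 0.924*g^4 + 12.1631*g^3 - 17.1144*g^2 + 9.8456*g - 2.3064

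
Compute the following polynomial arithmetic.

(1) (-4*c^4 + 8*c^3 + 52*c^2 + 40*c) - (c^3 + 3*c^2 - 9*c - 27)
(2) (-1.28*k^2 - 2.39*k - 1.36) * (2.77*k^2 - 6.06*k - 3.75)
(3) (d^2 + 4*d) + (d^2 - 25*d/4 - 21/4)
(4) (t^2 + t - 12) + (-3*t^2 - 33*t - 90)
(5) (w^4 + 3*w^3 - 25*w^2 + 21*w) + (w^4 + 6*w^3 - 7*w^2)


(1) = -4*c^4 + 7*c^3 + 49*c^2 + 49*c + 27
(2) = -3.5456*k^4 + 1.1365*k^3 + 15.5162*k^2 + 17.2041*k + 5.1
(3) = 2*d^2 - 9*d/4 - 21/4
(4) = -2*t^2 - 32*t - 102
(5) = 2*w^4 + 9*w^3 - 32*w^2 + 21*w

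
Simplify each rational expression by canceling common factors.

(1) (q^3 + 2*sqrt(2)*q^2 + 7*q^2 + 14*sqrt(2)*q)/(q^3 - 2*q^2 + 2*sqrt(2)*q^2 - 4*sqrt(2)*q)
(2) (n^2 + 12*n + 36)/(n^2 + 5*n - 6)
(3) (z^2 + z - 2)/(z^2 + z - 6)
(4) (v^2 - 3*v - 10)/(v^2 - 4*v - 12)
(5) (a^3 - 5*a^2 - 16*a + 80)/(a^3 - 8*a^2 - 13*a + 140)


(1) = (q + 7)/(q - 2)
(2) = (n + 6)/(n - 1)
(3) = (z^2 + z - 2)/(z^2 + z - 6)
(4) = (v - 5)/(v - 6)
(5) = (a - 4)/(a - 7)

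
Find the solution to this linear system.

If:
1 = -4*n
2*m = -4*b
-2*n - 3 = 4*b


Then:
b = -5/8
m = 5/4
n = -1/4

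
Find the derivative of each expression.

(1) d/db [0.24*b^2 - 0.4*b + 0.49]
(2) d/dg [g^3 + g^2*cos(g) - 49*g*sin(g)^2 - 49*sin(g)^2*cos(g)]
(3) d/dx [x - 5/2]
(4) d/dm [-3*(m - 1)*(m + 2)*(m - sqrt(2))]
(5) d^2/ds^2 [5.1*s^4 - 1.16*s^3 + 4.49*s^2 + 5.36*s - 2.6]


(1) = 0.48*b - 0.4
(2) = -g^2*sin(g) + 3*g^2 - 49*g*sin(2*g) + 2*g*cos(g) + 49*sin(g)/4 - 147*sin(3*g)/4 + 49*cos(2*g)/2 - 49/2
(3) = 1
(4) = -9*m^2 - 6*m + 6*sqrt(2)*m + 3*sqrt(2) + 6
(5) = 61.2*s^2 - 6.96*s + 8.98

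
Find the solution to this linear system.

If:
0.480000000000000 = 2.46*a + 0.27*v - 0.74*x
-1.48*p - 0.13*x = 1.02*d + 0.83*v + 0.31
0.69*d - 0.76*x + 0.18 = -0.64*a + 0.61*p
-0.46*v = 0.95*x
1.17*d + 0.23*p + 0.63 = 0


Then:
a = 0.11
d = -0.54
p = -0.00
v = 0.32
x = -0.15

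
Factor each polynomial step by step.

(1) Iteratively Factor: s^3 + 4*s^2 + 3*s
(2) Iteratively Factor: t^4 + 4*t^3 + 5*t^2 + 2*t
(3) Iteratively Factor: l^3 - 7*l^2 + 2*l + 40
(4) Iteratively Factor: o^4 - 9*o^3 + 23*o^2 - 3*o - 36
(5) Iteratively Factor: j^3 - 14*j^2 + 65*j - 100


(1) = (s)*(s^2 + 4*s + 3) = s*(s + 3)*(s + 1)
(2) = (t + 1)*(t^3 + 3*t^2 + 2*t) = t*(t + 1)*(t^2 + 3*t + 2) = t*(t + 1)^2*(t + 2)
(3) = (l - 4)*(l^2 - 3*l - 10) = (l - 5)*(l - 4)*(l + 2)
(4) = (o - 3)*(o^3 - 6*o^2 + 5*o + 12) = (o - 3)^2*(o^2 - 3*o - 4) = (o - 4)*(o - 3)^2*(o + 1)
(5) = (j - 5)*(j^2 - 9*j + 20) = (j - 5)*(j - 4)*(j - 5)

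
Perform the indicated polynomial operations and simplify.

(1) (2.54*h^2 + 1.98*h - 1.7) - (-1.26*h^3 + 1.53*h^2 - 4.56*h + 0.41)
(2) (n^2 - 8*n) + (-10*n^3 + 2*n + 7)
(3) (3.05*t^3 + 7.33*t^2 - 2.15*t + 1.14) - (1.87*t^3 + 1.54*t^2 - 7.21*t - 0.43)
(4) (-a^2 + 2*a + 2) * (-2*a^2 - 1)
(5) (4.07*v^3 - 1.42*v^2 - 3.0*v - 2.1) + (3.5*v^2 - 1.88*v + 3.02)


(1) = 1.26*h^3 + 1.01*h^2 + 6.54*h - 2.11
(2) = -10*n^3 + n^2 - 6*n + 7
(3) = 1.18*t^3 + 5.79*t^2 + 5.06*t + 1.57
(4) = 2*a^4 - 4*a^3 - 3*a^2 - 2*a - 2
(5) = 4.07*v^3 + 2.08*v^2 - 4.88*v + 0.92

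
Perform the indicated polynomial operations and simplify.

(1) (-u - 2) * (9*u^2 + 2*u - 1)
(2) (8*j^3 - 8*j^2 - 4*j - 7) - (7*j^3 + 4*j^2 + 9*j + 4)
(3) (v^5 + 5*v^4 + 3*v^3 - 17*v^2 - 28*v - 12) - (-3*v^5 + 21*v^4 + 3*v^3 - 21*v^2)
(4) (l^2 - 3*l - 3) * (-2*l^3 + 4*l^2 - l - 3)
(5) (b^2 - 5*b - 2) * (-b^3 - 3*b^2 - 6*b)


(1) = -9*u^3 - 20*u^2 - 3*u + 2
(2) = j^3 - 12*j^2 - 13*j - 11
(3) = 4*v^5 - 16*v^4 + 4*v^2 - 28*v - 12
(4) = -2*l^5 + 10*l^4 - 7*l^3 - 12*l^2 + 12*l + 9
(5) = -b^5 + 2*b^4 + 11*b^3 + 36*b^2 + 12*b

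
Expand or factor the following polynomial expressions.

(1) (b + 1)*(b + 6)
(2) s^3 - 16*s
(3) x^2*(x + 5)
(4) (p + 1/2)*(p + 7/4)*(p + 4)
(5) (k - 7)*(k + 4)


(1) = b^2 + 7*b + 6
(2) = s*(s - 4)*(s + 4)
(3) = x^3 + 5*x^2
(4) = p^3 + 25*p^2/4 + 79*p/8 + 7/2
(5) = k^2 - 3*k - 28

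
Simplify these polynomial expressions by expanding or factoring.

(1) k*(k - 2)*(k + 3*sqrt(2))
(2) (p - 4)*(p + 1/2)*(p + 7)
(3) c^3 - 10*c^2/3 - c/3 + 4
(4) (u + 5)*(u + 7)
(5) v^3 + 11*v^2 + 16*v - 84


(1) = k^3 - 2*k^2 + 3*sqrt(2)*k^2 - 6*sqrt(2)*k
(2) = p^3 + 7*p^2/2 - 53*p/2 - 14
(3) = (c - 3)*(c - 4/3)*(c + 1)
(4) = u^2 + 12*u + 35
(5) = (v - 2)*(v + 6)*(v + 7)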